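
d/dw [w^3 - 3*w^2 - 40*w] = 3*w^2 - 6*w - 40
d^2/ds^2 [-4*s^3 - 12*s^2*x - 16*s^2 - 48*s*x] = -24*s - 24*x - 32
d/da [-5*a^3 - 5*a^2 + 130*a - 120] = -15*a^2 - 10*a + 130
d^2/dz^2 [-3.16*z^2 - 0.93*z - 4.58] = -6.32000000000000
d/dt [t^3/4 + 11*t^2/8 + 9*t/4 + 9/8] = 3*t^2/4 + 11*t/4 + 9/4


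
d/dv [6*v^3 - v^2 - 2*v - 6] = 18*v^2 - 2*v - 2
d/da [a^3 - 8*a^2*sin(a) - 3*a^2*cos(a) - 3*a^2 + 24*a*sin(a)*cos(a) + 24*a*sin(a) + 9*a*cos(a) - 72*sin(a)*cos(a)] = 3*a^2*sin(a) - 8*a^2*cos(a) + 3*a^2 - 25*a*sin(a) + 18*a*cos(a) + 24*a*cos(2*a) - 6*a + 24*sin(a) + 12*sin(2*a) + 9*cos(a) - 72*cos(2*a)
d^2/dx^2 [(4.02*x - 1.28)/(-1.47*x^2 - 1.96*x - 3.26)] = (-(2.94*x + 1.96)*(4.02*x - 1.28)*(5.88*x + 3.92) + (35.4564*x + 11.9952)*(1.47*x^2 + 1.96*x + 3.26))/(1.47*x^2 + 1.96*x + 3.26)^3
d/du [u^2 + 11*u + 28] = 2*u + 11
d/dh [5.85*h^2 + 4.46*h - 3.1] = 11.7*h + 4.46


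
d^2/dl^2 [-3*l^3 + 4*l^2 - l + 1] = 8 - 18*l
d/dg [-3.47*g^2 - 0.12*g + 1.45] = -6.94*g - 0.12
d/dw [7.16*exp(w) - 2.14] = 7.16*exp(w)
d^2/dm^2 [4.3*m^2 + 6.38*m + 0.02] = 8.60000000000000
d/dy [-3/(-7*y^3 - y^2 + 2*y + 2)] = 3*(-21*y^2 - 2*y + 2)/(7*y^3 + y^2 - 2*y - 2)^2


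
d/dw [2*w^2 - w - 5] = 4*w - 1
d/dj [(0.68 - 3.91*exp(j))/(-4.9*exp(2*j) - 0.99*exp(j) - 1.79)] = (-19.159*exp(2*j) + 6.664*exp(j) + 7.6721)*exp(j)/(24.01*exp(4*j) + 9.702*exp(3*j) + 18.5221*exp(2*j) + 3.5442*exp(j) + 3.2041)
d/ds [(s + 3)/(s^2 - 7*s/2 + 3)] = 2*(-2*s^2 - 12*s + 27)/(4*s^4 - 28*s^3 + 73*s^2 - 84*s + 36)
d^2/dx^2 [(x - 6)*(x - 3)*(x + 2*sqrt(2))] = 6*x - 18 + 4*sqrt(2)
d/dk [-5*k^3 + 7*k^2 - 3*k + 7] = -15*k^2 + 14*k - 3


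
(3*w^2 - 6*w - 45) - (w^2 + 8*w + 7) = 2*w^2 - 14*w - 52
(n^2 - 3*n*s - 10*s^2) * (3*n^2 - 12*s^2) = 3*n^4 - 9*n^3*s - 42*n^2*s^2 + 36*n*s^3 + 120*s^4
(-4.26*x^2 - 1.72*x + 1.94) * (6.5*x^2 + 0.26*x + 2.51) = -27.69*x^4 - 12.2876*x^3 + 1.4702*x^2 - 3.8128*x + 4.8694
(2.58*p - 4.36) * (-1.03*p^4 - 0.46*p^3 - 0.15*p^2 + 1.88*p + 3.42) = -2.6574*p^5 + 3.304*p^4 + 1.6186*p^3 + 5.5044*p^2 + 0.626800000000001*p - 14.9112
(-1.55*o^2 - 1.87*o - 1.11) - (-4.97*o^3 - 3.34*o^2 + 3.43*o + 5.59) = 4.97*o^3 + 1.79*o^2 - 5.3*o - 6.7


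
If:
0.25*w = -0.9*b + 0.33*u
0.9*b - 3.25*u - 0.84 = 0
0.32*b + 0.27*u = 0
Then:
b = 0.18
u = -0.21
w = -0.91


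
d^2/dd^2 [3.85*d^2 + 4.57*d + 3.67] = 7.70000000000000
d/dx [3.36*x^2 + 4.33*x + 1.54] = 6.72*x + 4.33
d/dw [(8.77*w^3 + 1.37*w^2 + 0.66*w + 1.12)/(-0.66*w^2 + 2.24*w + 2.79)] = (-5.7882*w^4 + 39.2896*w^3 + 76.9093*w^2 + 9.123*w - 0.6674)/(0.4356*w^4 - 2.9568*w^3 + 1.3348*w^2 + 12.4992*w + 7.7841)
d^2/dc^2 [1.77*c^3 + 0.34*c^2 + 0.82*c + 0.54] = 10.62*c + 0.68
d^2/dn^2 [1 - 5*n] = 0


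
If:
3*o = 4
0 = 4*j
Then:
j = 0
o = 4/3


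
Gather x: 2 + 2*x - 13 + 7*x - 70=9*x - 81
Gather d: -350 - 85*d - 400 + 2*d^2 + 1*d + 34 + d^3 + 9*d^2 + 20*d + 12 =d^3 + 11*d^2 - 64*d - 704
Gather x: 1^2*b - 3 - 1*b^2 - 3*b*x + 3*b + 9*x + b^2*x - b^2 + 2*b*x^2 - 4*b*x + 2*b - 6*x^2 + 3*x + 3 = -2*b^2 + 6*b + x^2*(2*b - 6) + x*(b^2 - 7*b + 12)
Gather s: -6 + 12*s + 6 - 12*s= 0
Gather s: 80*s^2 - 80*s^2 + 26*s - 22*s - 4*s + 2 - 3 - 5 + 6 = 0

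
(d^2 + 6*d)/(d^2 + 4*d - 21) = d*(d + 6)/(d^2 + 4*d - 21)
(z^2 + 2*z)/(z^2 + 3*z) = (z + 2)/(z + 3)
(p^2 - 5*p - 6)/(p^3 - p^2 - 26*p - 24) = 1/(p + 4)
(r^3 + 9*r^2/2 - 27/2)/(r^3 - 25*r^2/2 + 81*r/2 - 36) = (r^2 + 6*r + 9)/(r^2 - 11*r + 24)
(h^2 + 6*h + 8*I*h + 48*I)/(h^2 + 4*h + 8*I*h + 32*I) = (h + 6)/(h + 4)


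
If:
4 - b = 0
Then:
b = 4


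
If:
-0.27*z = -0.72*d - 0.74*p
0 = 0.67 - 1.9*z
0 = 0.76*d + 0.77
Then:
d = -1.01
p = 1.11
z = 0.35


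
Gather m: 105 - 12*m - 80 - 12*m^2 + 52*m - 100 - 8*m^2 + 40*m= -20*m^2 + 80*m - 75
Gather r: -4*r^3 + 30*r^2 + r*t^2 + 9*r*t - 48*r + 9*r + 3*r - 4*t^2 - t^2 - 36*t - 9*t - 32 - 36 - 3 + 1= -4*r^3 + 30*r^2 + r*(t^2 + 9*t - 36) - 5*t^2 - 45*t - 70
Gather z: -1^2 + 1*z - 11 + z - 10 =2*z - 22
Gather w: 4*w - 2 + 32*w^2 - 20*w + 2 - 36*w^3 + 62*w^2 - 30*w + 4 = -36*w^3 + 94*w^2 - 46*w + 4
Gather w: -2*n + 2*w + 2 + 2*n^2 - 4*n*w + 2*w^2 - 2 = 2*n^2 - 2*n + 2*w^2 + w*(2 - 4*n)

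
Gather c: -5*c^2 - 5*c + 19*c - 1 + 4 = -5*c^2 + 14*c + 3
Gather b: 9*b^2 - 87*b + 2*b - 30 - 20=9*b^2 - 85*b - 50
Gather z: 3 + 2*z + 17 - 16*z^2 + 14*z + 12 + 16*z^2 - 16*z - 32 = 0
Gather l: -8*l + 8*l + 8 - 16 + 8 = 0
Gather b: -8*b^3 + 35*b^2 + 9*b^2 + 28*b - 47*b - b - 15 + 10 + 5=-8*b^3 + 44*b^2 - 20*b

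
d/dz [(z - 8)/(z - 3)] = 5/(z - 3)^2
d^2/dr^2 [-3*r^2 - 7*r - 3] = -6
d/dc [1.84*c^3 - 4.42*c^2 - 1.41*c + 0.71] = 5.52*c^2 - 8.84*c - 1.41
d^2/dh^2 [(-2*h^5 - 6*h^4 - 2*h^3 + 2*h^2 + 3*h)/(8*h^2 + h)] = 4*(-192*h^4 - 256*h^3 - 78*h^2 - 9*h + 87)/(512*h^3 + 192*h^2 + 24*h + 1)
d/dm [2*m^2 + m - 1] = 4*m + 1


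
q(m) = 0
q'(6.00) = 0.00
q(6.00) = 0.00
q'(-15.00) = 0.00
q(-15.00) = 0.00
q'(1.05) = 0.00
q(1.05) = 0.00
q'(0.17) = 0.00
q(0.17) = 0.00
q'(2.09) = 0.00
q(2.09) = 0.00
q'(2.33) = 0.00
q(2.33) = 0.00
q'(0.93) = 0.00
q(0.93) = 0.00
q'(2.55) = 0.00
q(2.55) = 0.00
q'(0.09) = 0.00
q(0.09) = 0.00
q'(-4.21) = 0.00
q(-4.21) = 0.00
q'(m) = 0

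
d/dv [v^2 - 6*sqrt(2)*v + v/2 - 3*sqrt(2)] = 2*v - 6*sqrt(2) + 1/2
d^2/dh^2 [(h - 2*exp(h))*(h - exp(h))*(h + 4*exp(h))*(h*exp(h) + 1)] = h^4*exp(h) + 4*h^3*exp(2*h) + 8*h^3*exp(h) - 90*h^2*exp(3*h) + 12*h^2*exp(2*h) + 13*h^2*exp(h) + 128*h*exp(4*h) - 120*h*exp(3*h) - 34*h*exp(2*h) + 4*h*exp(h) + 6*h + 64*exp(4*h) + 52*exp(3*h) - 40*exp(2*h) + 2*exp(h)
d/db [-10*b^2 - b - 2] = -20*b - 1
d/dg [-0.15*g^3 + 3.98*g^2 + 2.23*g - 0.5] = -0.45*g^2 + 7.96*g + 2.23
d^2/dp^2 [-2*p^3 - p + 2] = -12*p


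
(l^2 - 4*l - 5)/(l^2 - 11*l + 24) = (l^2 - 4*l - 5)/(l^2 - 11*l + 24)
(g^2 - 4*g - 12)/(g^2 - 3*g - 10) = (g - 6)/(g - 5)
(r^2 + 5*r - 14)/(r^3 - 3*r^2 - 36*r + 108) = (r^2 + 5*r - 14)/(r^3 - 3*r^2 - 36*r + 108)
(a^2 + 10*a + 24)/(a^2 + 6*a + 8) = (a + 6)/(a + 2)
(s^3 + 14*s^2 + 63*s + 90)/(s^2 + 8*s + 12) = (s^2 + 8*s + 15)/(s + 2)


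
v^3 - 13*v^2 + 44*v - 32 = (v - 8)*(v - 4)*(v - 1)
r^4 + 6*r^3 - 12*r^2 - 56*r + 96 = (r - 2)^2*(r + 4)*(r + 6)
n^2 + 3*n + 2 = (n + 1)*(n + 2)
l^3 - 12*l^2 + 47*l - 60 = (l - 5)*(l - 4)*(l - 3)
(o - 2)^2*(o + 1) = o^3 - 3*o^2 + 4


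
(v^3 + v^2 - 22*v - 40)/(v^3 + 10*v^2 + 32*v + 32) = (v - 5)/(v + 4)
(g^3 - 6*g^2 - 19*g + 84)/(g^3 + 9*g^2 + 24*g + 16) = (g^2 - 10*g + 21)/(g^2 + 5*g + 4)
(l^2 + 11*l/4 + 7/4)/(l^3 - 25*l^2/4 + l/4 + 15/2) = (4*l + 7)/(4*l^2 - 29*l + 30)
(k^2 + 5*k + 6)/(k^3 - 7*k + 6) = (k + 2)/(k^2 - 3*k + 2)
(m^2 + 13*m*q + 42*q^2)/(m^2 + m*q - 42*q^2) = (-m - 6*q)/(-m + 6*q)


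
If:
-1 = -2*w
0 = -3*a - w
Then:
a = -1/6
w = 1/2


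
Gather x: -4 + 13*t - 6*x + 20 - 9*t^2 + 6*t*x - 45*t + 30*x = -9*t^2 - 32*t + x*(6*t + 24) + 16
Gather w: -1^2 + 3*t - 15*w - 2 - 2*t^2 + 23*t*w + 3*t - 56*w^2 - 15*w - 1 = -2*t^2 + 6*t - 56*w^2 + w*(23*t - 30) - 4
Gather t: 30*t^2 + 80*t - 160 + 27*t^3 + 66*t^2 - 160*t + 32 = 27*t^3 + 96*t^2 - 80*t - 128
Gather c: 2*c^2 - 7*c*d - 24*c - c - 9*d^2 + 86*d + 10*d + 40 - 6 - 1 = 2*c^2 + c*(-7*d - 25) - 9*d^2 + 96*d + 33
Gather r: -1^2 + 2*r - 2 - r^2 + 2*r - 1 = -r^2 + 4*r - 4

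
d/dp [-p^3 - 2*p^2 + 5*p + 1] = -3*p^2 - 4*p + 5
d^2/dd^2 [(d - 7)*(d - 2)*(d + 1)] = 6*d - 16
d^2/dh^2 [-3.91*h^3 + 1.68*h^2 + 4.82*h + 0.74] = 3.36 - 23.46*h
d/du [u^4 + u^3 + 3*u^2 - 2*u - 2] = 4*u^3 + 3*u^2 + 6*u - 2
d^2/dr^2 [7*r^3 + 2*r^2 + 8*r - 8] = 42*r + 4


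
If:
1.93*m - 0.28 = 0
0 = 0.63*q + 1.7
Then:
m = 0.15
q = -2.70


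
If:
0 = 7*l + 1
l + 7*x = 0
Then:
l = -1/7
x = 1/49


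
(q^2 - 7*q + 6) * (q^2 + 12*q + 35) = q^4 + 5*q^3 - 43*q^2 - 173*q + 210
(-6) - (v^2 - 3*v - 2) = -v^2 + 3*v - 4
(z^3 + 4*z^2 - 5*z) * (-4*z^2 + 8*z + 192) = -4*z^5 - 8*z^4 + 244*z^3 + 728*z^2 - 960*z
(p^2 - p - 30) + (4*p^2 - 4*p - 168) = 5*p^2 - 5*p - 198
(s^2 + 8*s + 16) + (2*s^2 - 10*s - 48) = 3*s^2 - 2*s - 32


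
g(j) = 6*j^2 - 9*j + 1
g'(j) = 12*j - 9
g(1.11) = -1.60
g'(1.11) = 4.32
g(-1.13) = 18.83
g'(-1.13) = -22.56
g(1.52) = 1.18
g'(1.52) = 9.24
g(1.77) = 3.87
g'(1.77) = 12.24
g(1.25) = -0.88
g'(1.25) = 6.00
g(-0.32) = 4.49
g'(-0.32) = -12.84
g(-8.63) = 525.53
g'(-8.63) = -112.56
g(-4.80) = 182.44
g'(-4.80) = -66.60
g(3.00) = 28.00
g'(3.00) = 27.00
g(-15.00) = 1486.00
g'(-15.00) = -189.00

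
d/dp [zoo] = 0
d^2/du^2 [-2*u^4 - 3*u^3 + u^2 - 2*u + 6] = -24*u^2 - 18*u + 2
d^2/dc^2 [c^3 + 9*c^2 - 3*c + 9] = 6*c + 18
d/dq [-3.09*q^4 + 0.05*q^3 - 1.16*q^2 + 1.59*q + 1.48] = -12.36*q^3 + 0.15*q^2 - 2.32*q + 1.59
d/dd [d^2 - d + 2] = 2*d - 1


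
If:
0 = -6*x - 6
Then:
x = -1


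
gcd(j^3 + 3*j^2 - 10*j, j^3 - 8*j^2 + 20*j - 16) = j - 2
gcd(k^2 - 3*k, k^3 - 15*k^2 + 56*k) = k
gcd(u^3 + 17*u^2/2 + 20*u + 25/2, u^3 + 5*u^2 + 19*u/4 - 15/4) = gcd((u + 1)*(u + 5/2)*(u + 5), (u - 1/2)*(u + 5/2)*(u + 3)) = u + 5/2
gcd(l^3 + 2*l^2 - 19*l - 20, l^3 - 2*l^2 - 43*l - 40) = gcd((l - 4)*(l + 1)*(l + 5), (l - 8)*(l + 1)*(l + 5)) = l^2 + 6*l + 5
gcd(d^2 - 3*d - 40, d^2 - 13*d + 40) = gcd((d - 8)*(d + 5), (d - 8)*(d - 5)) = d - 8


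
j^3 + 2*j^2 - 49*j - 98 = (j - 7)*(j + 2)*(j + 7)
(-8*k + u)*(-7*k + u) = 56*k^2 - 15*k*u + u^2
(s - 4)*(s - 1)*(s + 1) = s^3 - 4*s^2 - s + 4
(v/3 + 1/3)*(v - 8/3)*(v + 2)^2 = v^4/3 + 7*v^3/9 - 16*v^2/9 - 52*v/9 - 32/9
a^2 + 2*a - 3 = (a - 1)*(a + 3)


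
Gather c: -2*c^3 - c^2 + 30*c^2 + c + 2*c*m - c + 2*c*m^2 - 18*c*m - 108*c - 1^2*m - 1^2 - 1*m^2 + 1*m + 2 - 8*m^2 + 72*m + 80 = -2*c^3 + 29*c^2 + c*(2*m^2 - 16*m - 108) - 9*m^2 + 72*m + 81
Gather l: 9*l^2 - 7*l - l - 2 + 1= 9*l^2 - 8*l - 1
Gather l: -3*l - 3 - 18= -3*l - 21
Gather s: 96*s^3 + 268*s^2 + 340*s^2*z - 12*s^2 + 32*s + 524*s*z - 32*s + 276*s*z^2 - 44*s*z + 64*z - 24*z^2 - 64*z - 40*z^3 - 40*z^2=96*s^3 + s^2*(340*z + 256) + s*(276*z^2 + 480*z) - 40*z^3 - 64*z^2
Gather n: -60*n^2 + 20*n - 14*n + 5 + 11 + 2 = -60*n^2 + 6*n + 18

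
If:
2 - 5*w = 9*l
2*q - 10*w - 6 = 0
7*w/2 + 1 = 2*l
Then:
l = 24/83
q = 199/83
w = -10/83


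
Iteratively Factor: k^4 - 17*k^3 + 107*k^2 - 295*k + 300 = (k - 5)*(k^3 - 12*k^2 + 47*k - 60) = (k - 5)^2*(k^2 - 7*k + 12) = (k - 5)^2*(k - 3)*(k - 4)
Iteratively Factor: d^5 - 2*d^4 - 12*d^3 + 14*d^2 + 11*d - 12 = (d - 1)*(d^4 - d^3 - 13*d^2 + d + 12) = (d - 1)*(d + 3)*(d^3 - 4*d^2 - d + 4) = (d - 1)^2*(d + 3)*(d^2 - 3*d - 4) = (d - 4)*(d - 1)^2*(d + 3)*(d + 1)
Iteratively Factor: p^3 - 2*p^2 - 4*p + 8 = (p + 2)*(p^2 - 4*p + 4) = (p - 2)*(p + 2)*(p - 2)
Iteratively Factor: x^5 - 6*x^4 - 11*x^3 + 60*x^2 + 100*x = (x)*(x^4 - 6*x^3 - 11*x^2 + 60*x + 100) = x*(x + 2)*(x^3 - 8*x^2 + 5*x + 50) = x*(x - 5)*(x + 2)*(x^2 - 3*x - 10) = x*(x - 5)^2*(x + 2)*(x + 2)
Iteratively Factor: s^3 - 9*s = (s + 3)*(s^2 - 3*s) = (s - 3)*(s + 3)*(s)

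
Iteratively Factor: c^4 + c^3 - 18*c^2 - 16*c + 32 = (c + 2)*(c^3 - c^2 - 16*c + 16) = (c - 4)*(c + 2)*(c^2 + 3*c - 4) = (c - 4)*(c - 1)*(c + 2)*(c + 4)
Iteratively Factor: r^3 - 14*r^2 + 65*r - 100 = (r - 5)*(r^2 - 9*r + 20) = (r - 5)^2*(r - 4)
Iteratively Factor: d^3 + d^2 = (d + 1)*(d^2) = d*(d + 1)*(d)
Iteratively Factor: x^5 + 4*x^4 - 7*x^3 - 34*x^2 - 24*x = (x)*(x^4 + 4*x^3 - 7*x^2 - 34*x - 24) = x*(x + 4)*(x^3 - 7*x - 6) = x*(x + 1)*(x + 4)*(x^2 - x - 6) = x*(x + 1)*(x + 2)*(x + 4)*(x - 3)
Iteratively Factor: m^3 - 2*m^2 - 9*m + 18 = (m + 3)*(m^2 - 5*m + 6) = (m - 3)*(m + 3)*(m - 2)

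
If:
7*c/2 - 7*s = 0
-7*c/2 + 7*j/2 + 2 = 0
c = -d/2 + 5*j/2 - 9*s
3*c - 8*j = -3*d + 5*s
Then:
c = -8/51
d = -228/119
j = -260/357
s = -4/51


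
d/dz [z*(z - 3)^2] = 3*(z - 3)*(z - 1)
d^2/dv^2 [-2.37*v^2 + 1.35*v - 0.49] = -4.74000000000000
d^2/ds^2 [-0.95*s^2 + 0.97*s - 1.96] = -1.90000000000000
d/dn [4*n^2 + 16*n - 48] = 8*n + 16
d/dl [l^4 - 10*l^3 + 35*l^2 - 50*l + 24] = 4*l^3 - 30*l^2 + 70*l - 50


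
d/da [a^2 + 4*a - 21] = 2*a + 4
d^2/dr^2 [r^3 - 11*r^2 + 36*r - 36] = 6*r - 22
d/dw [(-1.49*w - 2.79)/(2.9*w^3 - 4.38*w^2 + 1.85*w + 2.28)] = (8.642*w^3 + 17.7468*w^2 - 24.4404*w + 1.7643)/(8.41*w^6 - 25.404*w^5 + 29.9144*w^4 - 2.982*w^3 - 16.5503*w^2 + 8.436*w + 5.1984)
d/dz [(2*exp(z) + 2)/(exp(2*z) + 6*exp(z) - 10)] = 2*(-2*(exp(z) + 1)*(exp(z) + 3) + exp(2*z) + 6*exp(z) - 10)*exp(z)/(exp(2*z) + 6*exp(z) - 10)^2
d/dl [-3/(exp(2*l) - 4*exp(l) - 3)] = 6*(exp(l) - 2)*exp(l)/(-exp(2*l) + 4*exp(l) + 3)^2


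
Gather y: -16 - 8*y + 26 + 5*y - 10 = -3*y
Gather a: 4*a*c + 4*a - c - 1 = a*(4*c + 4) - c - 1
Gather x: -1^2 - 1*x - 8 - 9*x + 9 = -10*x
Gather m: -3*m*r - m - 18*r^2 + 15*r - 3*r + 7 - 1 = m*(-3*r - 1) - 18*r^2 + 12*r + 6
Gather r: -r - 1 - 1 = -r - 2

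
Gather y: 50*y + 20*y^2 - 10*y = 20*y^2 + 40*y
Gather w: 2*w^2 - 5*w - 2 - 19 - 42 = 2*w^2 - 5*w - 63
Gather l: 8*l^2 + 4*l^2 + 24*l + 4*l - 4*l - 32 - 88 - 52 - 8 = 12*l^2 + 24*l - 180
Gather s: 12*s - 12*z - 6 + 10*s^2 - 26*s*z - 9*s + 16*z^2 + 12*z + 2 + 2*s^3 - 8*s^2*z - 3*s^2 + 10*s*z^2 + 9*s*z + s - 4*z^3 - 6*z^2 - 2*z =2*s^3 + s^2*(7 - 8*z) + s*(10*z^2 - 17*z + 4) - 4*z^3 + 10*z^2 - 2*z - 4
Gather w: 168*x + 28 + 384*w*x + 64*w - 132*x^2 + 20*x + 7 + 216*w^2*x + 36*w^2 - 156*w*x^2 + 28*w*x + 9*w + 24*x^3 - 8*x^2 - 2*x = w^2*(216*x + 36) + w*(-156*x^2 + 412*x + 73) + 24*x^3 - 140*x^2 + 186*x + 35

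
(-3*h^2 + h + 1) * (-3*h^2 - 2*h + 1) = 9*h^4 + 3*h^3 - 8*h^2 - h + 1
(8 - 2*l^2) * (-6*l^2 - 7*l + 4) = 12*l^4 + 14*l^3 - 56*l^2 - 56*l + 32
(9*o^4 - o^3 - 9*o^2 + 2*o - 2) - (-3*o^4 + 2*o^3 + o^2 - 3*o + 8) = 12*o^4 - 3*o^3 - 10*o^2 + 5*o - 10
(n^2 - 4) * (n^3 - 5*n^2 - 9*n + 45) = n^5 - 5*n^4 - 13*n^3 + 65*n^2 + 36*n - 180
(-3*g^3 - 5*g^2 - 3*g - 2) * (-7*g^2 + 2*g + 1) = 21*g^5 + 29*g^4 + 8*g^3 + 3*g^2 - 7*g - 2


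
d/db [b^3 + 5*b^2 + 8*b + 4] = 3*b^2 + 10*b + 8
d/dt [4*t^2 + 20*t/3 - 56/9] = 8*t + 20/3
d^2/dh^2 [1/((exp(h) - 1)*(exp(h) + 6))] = (4*exp(3*h) + 15*exp(2*h) + 49*exp(h) + 30)*exp(h)/(exp(6*h) + 15*exp(5*h) + 57*exp(4*h) - 55*exp(3*h) - 342*exp(2*h) + 540*exp(h) - 216)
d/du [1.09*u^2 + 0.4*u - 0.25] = 2.18*u + 0.4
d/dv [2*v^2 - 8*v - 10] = 4*v - 8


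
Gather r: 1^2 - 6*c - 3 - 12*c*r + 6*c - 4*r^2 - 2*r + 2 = -4*r^2 + r*(-12*c - 2)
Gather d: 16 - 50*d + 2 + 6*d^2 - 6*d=6*d^2 - 56*d + 18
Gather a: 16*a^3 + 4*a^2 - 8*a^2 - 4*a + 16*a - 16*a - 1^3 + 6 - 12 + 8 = 16*a^3 - 4*a^2 - 4*a + 1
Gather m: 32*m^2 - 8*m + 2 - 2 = 32*m^2 - 8*m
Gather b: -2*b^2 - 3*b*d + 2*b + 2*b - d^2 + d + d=-2*b^2 + b*(4 - 3*d) - d^2 + 2*d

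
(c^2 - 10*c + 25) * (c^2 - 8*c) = c^4 - 18*c^3 + 105*c^2 - 200*c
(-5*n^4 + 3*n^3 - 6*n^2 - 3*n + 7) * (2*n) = -10*n^5 + 6*n^4 - 12*n^3 - 6*n^2 + 14*n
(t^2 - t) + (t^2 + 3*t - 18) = 2*t^2 + 2*t - 18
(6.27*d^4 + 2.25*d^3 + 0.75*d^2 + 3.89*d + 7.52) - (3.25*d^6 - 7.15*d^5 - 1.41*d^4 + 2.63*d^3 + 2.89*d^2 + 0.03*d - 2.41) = -3.25*d^6 + 7.15*d^5 + 7.68*d^4 - 0.38*d^3 - 2.14*d^2 + 3.86*d + 9.93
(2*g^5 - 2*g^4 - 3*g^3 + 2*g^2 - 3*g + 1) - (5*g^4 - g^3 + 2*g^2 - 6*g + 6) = 2*g^5 - 7*g^4 - 2*g^3 + 3*g - 5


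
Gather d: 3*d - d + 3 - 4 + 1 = 2*d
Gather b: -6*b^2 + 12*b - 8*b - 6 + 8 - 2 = -6*b^2 + 4*b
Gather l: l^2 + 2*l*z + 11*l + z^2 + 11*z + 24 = l^2 + l*(2*z + 11) + z^2 + 11*z + 24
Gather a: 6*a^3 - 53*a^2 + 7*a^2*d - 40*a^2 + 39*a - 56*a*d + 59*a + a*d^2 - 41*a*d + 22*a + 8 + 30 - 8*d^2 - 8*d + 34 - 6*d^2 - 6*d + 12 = 6*a^3 + a^2*(7*d - 93) + a*(d^2 - 97*d + 120) - 14*d^2 - 14*d + 84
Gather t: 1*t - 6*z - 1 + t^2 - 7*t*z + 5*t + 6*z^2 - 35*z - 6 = t^2 + t*(6 - 7*z) + 6*z^2 - 41*z - 7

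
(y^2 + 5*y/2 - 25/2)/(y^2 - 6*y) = (2*y^2 + 5*y - 25)/(2*y*(y - 6))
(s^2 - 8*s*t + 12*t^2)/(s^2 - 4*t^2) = (s - 6*t)/(s + 2*t)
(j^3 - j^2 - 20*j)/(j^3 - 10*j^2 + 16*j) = (j^2 - j - 20)/(j^2 - 10*j + 16)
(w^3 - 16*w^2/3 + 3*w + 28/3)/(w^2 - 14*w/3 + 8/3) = (3*w^2 - 4*w - 7)/(3*w - 2)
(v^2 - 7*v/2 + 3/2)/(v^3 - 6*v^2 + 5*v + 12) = (v - 1/2)/(v^2 - 3*v - 4)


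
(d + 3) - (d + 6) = -3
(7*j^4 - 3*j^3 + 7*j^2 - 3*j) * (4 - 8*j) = -56*j^5 + 52*j^4 - 68*j^3 + 52*j^2 - 12*j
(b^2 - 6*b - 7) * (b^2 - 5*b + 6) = b^4 - 11*b^3 + 29*b^2 - b - 42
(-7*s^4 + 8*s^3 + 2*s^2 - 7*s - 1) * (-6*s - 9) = 42*s^5 + 15*s^4 - 84*s^3 + 24*s^2 + 69*s + 9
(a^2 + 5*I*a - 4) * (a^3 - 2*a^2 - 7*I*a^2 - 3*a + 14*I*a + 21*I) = a^5 - 2*a^4 - 2*I*a^4 + 28*a^3 + 4*I*a^3 - 62*a^2 + 34*I*a^2 - 93*a - 56*I*a - 84*I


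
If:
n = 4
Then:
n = 4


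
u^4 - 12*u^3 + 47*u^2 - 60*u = u*(u - 5)*(u - 4)*(u - 3)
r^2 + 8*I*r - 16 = (r + 4*I)^2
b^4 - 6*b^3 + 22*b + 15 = (b - 5)*(b - 3)*(b + 1)^2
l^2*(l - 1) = l^3 - l^2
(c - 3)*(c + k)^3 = c^4 + 3*c^3*k - 3*c^3 + 3*c^2*k^2 - 9*c^2*k + c*k^3 - 9*c*k^2 - 3*k^3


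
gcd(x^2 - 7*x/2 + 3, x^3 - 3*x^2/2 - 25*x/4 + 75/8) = x - 3/2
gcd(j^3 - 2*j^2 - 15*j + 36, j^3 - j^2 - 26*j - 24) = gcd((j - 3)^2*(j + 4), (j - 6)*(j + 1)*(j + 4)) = j + 4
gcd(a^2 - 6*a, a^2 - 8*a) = a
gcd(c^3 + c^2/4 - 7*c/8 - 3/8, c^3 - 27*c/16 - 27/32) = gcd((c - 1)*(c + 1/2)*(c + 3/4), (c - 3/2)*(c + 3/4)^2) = c + 3/4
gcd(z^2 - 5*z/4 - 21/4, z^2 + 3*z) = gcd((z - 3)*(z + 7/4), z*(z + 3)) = 1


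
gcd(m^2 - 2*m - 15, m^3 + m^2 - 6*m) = m + 3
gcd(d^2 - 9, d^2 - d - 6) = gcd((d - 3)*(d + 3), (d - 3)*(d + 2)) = d - 3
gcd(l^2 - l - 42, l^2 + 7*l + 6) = l + 6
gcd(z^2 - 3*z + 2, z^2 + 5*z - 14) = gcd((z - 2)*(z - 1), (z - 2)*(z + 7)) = z - 2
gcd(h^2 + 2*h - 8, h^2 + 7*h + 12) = h + 4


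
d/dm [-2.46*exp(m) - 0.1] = -2.46*exp(m)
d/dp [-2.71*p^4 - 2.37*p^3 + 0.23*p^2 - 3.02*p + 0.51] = -10.84*p^3 - 7.11*p^2 + 0.46*p - 3.02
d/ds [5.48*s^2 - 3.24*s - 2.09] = 10.96*s - 3.24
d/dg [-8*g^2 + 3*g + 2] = 3 - 16*g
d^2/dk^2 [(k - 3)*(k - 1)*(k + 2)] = 6*k - 4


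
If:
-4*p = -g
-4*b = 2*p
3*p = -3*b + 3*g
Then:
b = 0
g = 0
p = 0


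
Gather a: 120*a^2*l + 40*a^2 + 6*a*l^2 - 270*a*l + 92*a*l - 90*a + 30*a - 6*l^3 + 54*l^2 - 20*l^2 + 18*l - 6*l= a^2*(120*l + 40) + a*(6*l^2 - 178*l - 60) - 6*l^3 + 34*l^2 + 12*l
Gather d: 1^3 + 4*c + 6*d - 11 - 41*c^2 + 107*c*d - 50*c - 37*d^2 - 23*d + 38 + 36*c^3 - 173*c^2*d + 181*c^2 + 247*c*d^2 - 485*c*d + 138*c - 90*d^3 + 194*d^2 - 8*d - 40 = 36*c^3 + 140*c^2 + 92*c - 90*d^3 + d^2*(247*c + 157) + d*(-173*c^2 - 378*c - 25) - 12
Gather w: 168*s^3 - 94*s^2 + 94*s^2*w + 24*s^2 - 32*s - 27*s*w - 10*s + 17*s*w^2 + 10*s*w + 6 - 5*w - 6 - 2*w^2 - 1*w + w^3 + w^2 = 168*s^3 - 70*s^2 - 42*s + w^3 + w^2*(17*s - 1) + w*(94*s^2 - 17*s - 6)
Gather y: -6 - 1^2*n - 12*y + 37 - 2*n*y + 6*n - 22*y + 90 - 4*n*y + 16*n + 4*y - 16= 21*n + y*(-6*n - 30) + 105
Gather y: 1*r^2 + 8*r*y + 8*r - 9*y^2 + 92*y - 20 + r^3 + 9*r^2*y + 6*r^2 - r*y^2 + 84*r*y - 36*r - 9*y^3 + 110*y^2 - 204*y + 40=r^3 + 7*r^2 - 28*r - 9*y^3 + y^2*(101 - r) + y*(9*r^2 + 92*r - 112) + 20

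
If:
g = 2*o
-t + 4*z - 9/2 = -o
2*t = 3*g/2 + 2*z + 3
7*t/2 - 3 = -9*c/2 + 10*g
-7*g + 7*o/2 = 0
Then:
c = -37/18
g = 0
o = 0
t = 7/2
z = 2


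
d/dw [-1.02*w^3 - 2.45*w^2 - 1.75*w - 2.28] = -3.06*w^2 - 4.9*w - 1.75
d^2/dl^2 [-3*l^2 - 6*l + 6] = -6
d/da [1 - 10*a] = -10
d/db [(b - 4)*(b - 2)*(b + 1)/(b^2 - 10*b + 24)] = (b^2 - 12*b + 8)/(b^2 - 12*b + 36)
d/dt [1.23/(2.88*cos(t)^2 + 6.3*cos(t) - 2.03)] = (7.0848*cos(t) + 7.749)*sin(t)/(2.88*cos(t)^2 + 6.3*cos(t) - 2.03)^2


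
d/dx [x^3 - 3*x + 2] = 3*x^2 - 3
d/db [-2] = 0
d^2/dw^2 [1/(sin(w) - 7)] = (-7*sin(w) + cos(w)^2 + 1)/(sin(w) - 7)^3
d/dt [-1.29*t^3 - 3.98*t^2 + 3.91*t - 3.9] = -3.87*t^2 - 7.96*t + 3.91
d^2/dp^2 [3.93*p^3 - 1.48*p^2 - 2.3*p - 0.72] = 23.58*p - 2.96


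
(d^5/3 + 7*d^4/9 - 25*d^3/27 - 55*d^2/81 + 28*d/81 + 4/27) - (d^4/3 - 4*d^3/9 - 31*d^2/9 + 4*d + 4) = d^5/3 + 4*d^4/9 - 13*d^3/27 + 224*d^2/81 - 296*d/81 - 104/27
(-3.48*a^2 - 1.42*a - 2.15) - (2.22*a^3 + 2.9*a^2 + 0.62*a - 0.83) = -2.22*a^3 - 6.38*a^2 - 2.04*a - 1.32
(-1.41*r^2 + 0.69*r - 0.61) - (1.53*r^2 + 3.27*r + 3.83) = -2.94*r^2 - 2.58*r - 4.44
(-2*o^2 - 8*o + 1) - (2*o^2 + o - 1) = -4*o^2 - 9*o + 2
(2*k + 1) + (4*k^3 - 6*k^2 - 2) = 4*k^3 - 6*k^2 + 2*k - 1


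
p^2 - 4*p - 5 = (p - 5)*(p + 1)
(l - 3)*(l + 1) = l^2 - 2*l - 3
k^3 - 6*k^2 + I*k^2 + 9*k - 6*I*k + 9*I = (k - 3)^2*(k + I)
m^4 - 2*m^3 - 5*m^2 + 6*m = m*(m - 3)*(m - 1)*(m + 2)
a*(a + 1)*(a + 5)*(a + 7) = a^4 + 13*a^3 + 47*a^2 + 35*a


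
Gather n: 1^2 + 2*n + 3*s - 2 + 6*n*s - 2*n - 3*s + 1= 6*n*s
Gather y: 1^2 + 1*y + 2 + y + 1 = 2*y + 4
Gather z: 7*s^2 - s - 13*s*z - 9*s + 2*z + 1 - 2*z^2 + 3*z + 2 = 7*s^2 - 10*s - 2*z^2 + z*(5 - 13*s) + 3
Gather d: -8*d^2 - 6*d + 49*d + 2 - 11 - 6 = -8*d^2 + 43*d - 15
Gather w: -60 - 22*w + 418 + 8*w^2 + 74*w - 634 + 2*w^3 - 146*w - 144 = 2*w^3 + 8*w^2 - 94*w - 420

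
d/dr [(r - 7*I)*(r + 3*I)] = 2*r - 4*I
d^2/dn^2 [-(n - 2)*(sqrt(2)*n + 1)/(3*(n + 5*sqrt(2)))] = 6*(-5*sqrt(2) - 2)/(n^3 + 15*sqrt(2)*n^2 + 150*n + 250*sqrt(2))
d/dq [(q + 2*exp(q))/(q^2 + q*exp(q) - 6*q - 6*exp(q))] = (-(q + 2*exp(q))*(q*exp(q) + 2*q - 5*exp(q) - 6) + (2*exp(q) + 1)*(q^2 + q*exp(q) - 6*q - 6*exp(q)))/(q^2 + q*exp(q) - 6*q - 6*exp(q))^2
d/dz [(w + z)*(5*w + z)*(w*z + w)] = w*(5*w^2 + 12*w*z + 6*w + 3*z^2 + 2*z)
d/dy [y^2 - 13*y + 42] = 2*y - 13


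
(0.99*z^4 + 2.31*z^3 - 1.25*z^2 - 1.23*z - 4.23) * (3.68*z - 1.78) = 3.6432*z^5 + 6.7386*z^4 - 8.7118*z^3 - 2.3014*z^2 - 13.377*z + 7.5294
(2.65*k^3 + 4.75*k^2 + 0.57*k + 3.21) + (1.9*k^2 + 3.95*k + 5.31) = 2.65*k^3 + 6.65*k^2 + 4.52*k + 8.52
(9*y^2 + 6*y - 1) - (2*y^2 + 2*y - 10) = 7*y^2 + 4*y + 9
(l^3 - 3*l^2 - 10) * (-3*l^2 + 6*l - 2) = -3*l^5 + 15*l^4 - 20*l^3 + 36*l^2 - 60*l + 20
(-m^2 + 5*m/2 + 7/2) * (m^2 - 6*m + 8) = -m^4 + 17*m^3/2 - 39*m^2/2 - m + 28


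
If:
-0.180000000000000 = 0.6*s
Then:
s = -0.30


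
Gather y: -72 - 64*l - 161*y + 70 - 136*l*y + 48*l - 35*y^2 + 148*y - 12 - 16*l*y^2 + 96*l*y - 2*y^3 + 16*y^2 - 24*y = -16*l - 2*y^3 + y^2*(-16*l - 19) + y*(-40*l - 37) - 14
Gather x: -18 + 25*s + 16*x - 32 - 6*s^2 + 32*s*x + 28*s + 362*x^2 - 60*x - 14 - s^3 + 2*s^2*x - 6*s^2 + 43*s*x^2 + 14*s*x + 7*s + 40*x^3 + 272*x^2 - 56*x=-s^3 - 12*s^2 + 60*s + 40*x^3 + x^2*(43*s + 634) + x*(2*s^2 + 46*s - 100) - 64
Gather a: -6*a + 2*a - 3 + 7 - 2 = 2 - 4*a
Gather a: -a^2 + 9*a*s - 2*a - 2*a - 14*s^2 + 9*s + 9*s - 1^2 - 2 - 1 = -a^2 + a*(9*s - 4) - 14*s^2 + 18*s - 4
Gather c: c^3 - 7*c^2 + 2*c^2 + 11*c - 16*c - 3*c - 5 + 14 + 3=c^3 - 5*c^2 - 8*c + 12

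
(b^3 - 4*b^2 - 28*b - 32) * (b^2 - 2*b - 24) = b^5 - 6*b^4 - 44*b^3 + 120*b^2 + 736*b + 768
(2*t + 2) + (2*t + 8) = 4*t + 10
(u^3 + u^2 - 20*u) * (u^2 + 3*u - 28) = u^5 + 4*u^4 - 45*u^3 - 88*u^2 + 560*u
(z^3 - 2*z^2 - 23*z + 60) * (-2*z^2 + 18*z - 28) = -2*z^5 + 22*z^4 - 18*z^3 - 478*z^2 + 1724*z - 1680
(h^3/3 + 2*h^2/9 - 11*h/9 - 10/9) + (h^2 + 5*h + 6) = h^3/3 + 11*h^2/9 + 34*h/9 + 44/9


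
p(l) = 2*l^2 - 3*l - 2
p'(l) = 4*l - 3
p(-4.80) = 58.48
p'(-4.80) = -22.20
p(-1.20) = 4.48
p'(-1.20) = -7.80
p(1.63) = -1.58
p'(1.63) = 3.52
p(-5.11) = 65.55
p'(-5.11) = -23.44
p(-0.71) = 1.14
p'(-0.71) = -5.84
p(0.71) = -3.12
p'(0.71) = -0.16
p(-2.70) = 20.68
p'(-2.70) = -13.80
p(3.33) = 10.19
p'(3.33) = 10.32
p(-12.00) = 322.00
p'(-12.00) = -51.00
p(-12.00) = 322.00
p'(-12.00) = -51.00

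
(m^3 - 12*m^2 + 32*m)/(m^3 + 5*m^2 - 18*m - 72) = m*(m - 8)/(m^2 + 9*m + 18)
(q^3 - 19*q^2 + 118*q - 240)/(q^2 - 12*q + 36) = (q^2 - 13*q + 40)/(q - 6)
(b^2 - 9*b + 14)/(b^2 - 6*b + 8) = (b - 7)/(b - 4)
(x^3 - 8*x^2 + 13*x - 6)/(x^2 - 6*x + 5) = (x^2 - 7*x + 6)/(x - 5)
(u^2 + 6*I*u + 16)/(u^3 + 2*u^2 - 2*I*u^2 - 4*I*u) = (u + 8*I)/(u*(u + 2))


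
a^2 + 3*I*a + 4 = (a - I)*(a + 4*I)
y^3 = y^3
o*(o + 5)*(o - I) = o^3 + 5*o^2 - I*o^2 - 5*I*o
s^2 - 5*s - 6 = (s - 6)*(s + 1)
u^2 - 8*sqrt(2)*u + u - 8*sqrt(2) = (u + 1)*(u - 8*sqrt(2))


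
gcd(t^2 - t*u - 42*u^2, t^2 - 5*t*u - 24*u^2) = 1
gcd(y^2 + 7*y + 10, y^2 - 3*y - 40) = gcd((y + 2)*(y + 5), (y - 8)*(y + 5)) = y + 5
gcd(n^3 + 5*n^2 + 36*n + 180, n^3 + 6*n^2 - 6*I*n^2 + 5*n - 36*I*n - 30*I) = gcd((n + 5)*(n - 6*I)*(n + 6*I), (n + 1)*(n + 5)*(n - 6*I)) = n^2 + n*(5 - 6*I) - 30*I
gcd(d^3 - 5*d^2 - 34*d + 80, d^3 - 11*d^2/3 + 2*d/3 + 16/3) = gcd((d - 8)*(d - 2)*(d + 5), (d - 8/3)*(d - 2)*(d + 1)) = d - 2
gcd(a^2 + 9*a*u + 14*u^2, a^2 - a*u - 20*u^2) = 1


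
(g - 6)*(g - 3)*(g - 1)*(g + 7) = g^4 - 3*g^3 - 43*g^2 + 171*g - 126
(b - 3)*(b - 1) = b^2 - 4*b + 3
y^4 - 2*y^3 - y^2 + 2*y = y*(y - 2)*(y - 1)*(y + 1)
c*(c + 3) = c^2 + 3*c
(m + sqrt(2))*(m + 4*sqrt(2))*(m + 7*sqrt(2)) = m^3 + 12*sqrt(2)*m^2 + 78*m + 56*sqrt(2)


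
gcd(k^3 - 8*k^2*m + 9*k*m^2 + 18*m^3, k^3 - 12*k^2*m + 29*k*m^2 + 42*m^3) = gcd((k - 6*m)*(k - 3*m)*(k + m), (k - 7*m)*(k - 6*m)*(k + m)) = k^2 - 5*k*m - 6*m^2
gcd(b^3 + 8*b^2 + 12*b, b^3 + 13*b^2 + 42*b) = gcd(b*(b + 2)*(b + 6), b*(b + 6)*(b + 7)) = b^2 + 6*b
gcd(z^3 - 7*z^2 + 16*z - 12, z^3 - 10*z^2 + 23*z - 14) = z - 2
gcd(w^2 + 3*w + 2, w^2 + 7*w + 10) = w + 2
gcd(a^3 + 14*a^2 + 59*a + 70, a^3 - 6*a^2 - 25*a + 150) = a + 5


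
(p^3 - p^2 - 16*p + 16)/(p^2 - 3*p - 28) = (p^2 - 5*p + 4)/(p - 7)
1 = 1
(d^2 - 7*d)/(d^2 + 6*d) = (d - 7)/(d + 6)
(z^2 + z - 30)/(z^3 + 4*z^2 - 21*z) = (z^2 + z - 30)/(z*(z^2 + 4*z - 21))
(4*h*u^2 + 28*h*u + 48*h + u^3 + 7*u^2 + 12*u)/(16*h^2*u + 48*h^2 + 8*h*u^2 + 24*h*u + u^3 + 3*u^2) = (u + 4)/(4*h + u)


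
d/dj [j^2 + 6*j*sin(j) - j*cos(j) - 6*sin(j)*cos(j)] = j*sin(j) + 6*j*cos(j) + 2*j + 6*sin(j) - cos(j) - 6*cos(2*j)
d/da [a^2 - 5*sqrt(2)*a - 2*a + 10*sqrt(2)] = 2*a - 5*sqrt(2) - 2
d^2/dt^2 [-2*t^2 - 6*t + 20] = -4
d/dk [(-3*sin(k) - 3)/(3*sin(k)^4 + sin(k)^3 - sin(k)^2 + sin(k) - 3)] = 3*(9*sin(k)^4 + 14*sin(k)^3 + 2*sin(k)^2 - 2*sin(k) + 4)*cos(k)/(3*sin(k)^4 + sin(k)^3 - sin(k)^2 + sin(k) - 3)^2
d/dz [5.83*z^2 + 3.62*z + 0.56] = 11.66*z + 3.62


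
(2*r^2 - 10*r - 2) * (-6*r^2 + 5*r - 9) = -12*r^4 + 70*r^3 - 56*r^2 + 80*r + 18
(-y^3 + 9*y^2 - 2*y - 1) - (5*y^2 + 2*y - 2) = -y^3 + 4*y^2 - 4*y + 1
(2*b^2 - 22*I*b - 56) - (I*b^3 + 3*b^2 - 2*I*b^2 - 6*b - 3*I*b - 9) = -I*b^3 - b^2 + 2*I*b^2 + 6*b - 19*I*b - 47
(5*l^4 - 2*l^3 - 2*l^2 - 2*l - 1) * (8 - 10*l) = -50*l^5 + 60*l^4 + 4*l^3 + 4*l^2 - 6*l - 8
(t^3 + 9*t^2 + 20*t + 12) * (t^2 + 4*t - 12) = t^5 + 13*t^4 + 44*t^3 - 16*t^2 - 192*t - 144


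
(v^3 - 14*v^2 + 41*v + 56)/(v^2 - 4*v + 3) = (v^3 - 14*v^2 + 41*v + 56)/(v^2 - 4*v + 3)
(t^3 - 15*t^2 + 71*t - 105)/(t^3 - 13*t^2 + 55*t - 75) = (t - 7)/(t - 5)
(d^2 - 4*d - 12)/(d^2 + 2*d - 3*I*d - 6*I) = (d - 6)/(d - 3*I)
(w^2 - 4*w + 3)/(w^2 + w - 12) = (w - 1)/(w + 4)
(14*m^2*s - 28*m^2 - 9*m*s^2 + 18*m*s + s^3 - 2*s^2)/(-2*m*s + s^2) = -7*m + 14*m/s + s - 2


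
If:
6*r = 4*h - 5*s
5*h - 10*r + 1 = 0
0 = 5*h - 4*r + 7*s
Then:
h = 31/110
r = 53/220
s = -7/110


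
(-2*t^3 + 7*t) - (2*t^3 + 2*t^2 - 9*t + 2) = -4*t^3 - 2*t^2 + 16*t - 2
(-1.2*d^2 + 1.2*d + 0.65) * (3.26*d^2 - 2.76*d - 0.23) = -3.912*d^4 + 7.224*d^3 - 0.917*d^2 - 2.07*d - 0.1495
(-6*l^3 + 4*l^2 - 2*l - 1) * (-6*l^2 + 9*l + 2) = 36*l^5 - 78*l^4 + 36*l^3 - 4*l^2 - 13*l - 2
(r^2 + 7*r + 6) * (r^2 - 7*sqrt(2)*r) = r^4 - 7*sqrt(2)*r^3 + 7*r^3 - 49*sqrt(2)*r^2 + 6*r^2 - 42*sqrt(2)*r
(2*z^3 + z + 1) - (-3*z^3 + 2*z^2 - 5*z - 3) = 5*z^3 - 2*z^2 + 6*z + 4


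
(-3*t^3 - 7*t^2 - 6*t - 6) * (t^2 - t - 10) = -3*t^5 - 4*t^4 + 31*t^3 + 70*t^2 + 66*t + 60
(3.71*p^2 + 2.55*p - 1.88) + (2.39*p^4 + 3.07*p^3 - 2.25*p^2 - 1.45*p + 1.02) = 2.39*p^4 + 3.07*p^3 + 1.46*p^2 + 1.1*p - 0.86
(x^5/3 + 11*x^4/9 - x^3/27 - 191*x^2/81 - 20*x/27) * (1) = x^5/3 + 11*x^4/9 - x^3/27 - 191*x^2/81 - 20*x/27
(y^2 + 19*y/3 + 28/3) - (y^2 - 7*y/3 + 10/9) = 26*y/3 + 74/9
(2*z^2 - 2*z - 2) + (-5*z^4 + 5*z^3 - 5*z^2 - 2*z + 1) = -5*z^4 + 5*z^3 - 3*z^2 - 4*z - 1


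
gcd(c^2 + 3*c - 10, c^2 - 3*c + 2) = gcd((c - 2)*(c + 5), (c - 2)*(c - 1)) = c - 2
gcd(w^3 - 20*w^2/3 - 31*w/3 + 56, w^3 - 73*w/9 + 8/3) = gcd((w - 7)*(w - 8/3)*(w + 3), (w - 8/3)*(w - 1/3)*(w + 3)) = w^2 + w/3 - 8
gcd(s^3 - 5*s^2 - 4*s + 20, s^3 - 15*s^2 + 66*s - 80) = s^2 - 7*s + 10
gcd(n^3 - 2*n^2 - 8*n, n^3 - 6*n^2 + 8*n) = n^2 - 4*n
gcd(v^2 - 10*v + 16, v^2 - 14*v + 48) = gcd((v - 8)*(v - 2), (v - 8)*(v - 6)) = v - 8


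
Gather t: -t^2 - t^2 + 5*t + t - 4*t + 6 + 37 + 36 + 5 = -2*t^2 + 2*t + 84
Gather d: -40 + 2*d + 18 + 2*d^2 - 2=2*d^2 + 2*d - 24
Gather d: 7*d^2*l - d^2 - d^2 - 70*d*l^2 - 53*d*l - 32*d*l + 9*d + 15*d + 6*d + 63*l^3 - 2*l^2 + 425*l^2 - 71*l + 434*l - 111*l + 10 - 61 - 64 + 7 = d^2*(7*l - 2) + d*(-70*l^2 - 85*l + 30) + 63*l^3 + 423*l^2 + 252*l - 108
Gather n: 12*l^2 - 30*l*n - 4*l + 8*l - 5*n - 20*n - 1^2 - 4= 12*l^2 + 4*l + n*(-30*l - 25) - 5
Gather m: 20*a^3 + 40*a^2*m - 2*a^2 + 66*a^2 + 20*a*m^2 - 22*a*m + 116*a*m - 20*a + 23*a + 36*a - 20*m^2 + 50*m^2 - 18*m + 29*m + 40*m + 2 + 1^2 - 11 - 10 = 20*a^3 + 64*a^2 + 39*a + m^2*(20*a + 30) + m*(40*a^2 + 94*a + 51) - 18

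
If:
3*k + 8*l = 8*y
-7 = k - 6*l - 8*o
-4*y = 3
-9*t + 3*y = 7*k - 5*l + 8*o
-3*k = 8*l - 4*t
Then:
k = -32/97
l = -243/388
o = 2023/1552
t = -3/2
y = -3/4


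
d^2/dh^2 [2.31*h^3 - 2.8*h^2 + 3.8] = 13.86*h - 5.6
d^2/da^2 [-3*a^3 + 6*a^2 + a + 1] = 12 - 18*a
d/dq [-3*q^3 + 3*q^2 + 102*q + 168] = -9*q^2 + 6*q + 102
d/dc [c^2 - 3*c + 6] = 2*c - 3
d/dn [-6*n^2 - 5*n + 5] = -12*n - 5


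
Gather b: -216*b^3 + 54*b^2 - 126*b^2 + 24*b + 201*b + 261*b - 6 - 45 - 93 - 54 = -216*b^3 - 72*b^2 + 486*b - 198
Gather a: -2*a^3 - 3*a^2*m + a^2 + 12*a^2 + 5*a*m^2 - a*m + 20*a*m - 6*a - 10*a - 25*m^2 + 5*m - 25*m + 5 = -2*a^3 + a^2*(13 - 3*m) + a*(5*m^2 + 19*m - 16) - 25*m^2 - 20*m + 5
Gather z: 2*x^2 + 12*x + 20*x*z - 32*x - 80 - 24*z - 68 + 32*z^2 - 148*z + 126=2*x^2 - 20*x + 32*z^2 + z*(20*x - 172) - 22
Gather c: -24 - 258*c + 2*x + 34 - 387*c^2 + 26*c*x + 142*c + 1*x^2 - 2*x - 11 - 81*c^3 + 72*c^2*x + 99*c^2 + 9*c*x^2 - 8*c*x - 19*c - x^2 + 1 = -81*c^3 + c^2*(72*x - 288) + c*(9*x^2 + 18*x - 135)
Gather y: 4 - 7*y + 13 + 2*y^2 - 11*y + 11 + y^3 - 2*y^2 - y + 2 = y^3 - 19*y + 30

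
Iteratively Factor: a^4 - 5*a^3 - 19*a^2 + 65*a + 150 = (a - 5)*(a^3 - 19*a - 30) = (a - 5)^2*(a^2 + 5*a + 6) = (a - 5)^2*(a + 2)*(a + 3)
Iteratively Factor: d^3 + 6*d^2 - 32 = (d + 4)*(d^2 + 2*d - 8) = (d - 2)*(d + 4)*(d + 4)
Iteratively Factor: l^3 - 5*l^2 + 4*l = (l - 1)*(l^2 - 4*l) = (l - 4)*(l - 1)*(l)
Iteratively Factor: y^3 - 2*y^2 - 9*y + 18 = (y - 2)*(y^2 - 9) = (y - 3)*(y - 2)*(y + 3)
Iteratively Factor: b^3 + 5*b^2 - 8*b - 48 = (b - 3)*(b^2 + 8*b + 16) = (b - 3)*(b + 4)*(b + 4)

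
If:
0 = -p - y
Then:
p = -y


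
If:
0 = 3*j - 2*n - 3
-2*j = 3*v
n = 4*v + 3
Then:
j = 27/25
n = 3/25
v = -18/25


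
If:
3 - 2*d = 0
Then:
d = 3/2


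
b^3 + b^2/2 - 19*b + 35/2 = (b - 7/2)*(b - 1)*(b + 5)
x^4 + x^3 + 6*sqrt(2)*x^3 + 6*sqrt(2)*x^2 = x^2*(x + 1)*(x + 6*sqrt(2))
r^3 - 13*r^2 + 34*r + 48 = (r - 8)*(r - 6)*(r + 1)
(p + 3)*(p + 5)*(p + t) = p^3 + p^2*t + 8*p^2 + 8*p*t + 15*p + 15*t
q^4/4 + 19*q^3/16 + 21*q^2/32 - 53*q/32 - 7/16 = (q/4 + 1/2)*(q - 1)*(q + 1/4)*(q + 7/2)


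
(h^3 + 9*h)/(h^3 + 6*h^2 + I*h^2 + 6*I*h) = (h^2 + 9)/(h^2 + h*(6 + I) + 6*I)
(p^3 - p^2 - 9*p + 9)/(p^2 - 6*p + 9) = (p^2 + 2*p - 3)/(p - 3)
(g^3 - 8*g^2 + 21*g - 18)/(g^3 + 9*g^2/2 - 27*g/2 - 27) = 2*(g^2 - 5*g + 6)/(2*g^2 + 15*g + 18)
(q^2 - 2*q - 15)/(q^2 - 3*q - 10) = (q + 3)/(q + 2)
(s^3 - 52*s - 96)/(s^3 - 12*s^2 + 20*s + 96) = (s + 6)/(s - 6)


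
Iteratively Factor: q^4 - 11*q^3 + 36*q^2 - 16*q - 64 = (q - 4)*(q^3 - 7*q^2 + 8*q + 16) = (q - 4)^2*(q^2 - 3*q - 4) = (q - 4)^3*(q + 1)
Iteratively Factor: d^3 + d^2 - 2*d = (d)*(d^2 + d - 2) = d*(d - 1)*(d + 2)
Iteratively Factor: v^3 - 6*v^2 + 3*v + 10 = (v - 5)*(v^2 - v - 2) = (v - 5)*(v + 1)*(v - 2)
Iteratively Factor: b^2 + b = (b)*(b + 1)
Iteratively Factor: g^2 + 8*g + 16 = (g + 4)*(g + 4)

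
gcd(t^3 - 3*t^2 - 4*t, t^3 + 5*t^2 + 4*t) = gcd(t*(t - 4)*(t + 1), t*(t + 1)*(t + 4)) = t^2 + t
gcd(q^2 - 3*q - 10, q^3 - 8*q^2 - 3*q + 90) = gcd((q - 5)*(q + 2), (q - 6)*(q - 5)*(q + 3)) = q - 5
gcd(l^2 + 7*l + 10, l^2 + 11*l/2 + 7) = l + 2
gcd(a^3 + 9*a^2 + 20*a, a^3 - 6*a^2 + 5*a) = a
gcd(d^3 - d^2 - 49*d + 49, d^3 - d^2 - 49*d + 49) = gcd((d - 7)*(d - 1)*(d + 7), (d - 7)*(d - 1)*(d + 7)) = d^3 - d^2 - 49*d + 49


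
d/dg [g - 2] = 1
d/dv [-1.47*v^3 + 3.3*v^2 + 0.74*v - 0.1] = -4.41*v^2 + 6.6*v + 0.74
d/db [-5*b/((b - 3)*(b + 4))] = 5*(b^2 + 12)/(b^4 + 2*b^3 - 23*b^2 - 24*b + 144)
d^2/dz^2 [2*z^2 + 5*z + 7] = 4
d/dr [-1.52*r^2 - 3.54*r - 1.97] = -3.04*r - 3.54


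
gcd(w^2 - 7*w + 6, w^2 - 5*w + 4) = w - 1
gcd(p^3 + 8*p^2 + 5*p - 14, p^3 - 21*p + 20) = p - 1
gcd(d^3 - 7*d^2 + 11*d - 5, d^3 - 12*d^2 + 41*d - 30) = d^2 - 6*d + 5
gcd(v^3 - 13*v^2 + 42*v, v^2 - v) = v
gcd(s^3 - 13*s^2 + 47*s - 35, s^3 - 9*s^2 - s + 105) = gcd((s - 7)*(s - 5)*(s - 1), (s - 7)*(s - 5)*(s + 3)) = s^2 - 12*s + 35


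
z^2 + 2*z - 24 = (z - 4)*(z + 6)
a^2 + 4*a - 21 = (a - 3)*(a + 7)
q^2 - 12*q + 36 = (q - 6)^2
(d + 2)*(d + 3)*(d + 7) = d^3 + 12*d^2 + 41*d + 42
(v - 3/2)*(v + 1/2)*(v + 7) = v^3 + 6*v^2 - 31*v/4 - 21/4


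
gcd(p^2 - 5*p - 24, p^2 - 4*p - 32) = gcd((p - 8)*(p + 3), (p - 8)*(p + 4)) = p - 8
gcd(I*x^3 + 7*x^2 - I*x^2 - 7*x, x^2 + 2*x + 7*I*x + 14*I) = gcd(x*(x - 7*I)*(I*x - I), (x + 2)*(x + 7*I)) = 1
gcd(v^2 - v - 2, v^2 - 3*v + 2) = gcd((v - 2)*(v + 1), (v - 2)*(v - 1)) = v - 2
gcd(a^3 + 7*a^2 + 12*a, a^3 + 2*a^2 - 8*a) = a^2 + 4*a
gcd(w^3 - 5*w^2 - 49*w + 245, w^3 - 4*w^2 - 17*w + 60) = w - 5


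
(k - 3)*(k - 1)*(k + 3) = k^3 - k^2 - 9*k + 9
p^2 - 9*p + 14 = (p - 7)*(p - 2)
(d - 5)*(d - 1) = d^2 - 6*d + 5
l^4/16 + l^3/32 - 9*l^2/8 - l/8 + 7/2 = (l/4 + 1/2)*(l/4 + 1)*(l - 7/2)*(l - 2)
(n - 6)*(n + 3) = n^2 - 3*n - 18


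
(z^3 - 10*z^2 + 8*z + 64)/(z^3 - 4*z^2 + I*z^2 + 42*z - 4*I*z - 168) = (z^2 - 6*z - 16)/(z^2 + I*z + 42)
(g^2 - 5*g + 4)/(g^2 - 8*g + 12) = (g^2 - 5*g + 4)/(g^2 - 8*g + 12)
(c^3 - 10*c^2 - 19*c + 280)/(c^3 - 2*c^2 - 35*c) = (c - 8)/c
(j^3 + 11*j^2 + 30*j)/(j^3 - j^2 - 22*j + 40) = j*(j + 6)/(j^2 - 6*j + 8)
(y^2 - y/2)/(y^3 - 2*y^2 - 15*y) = (1/2 - y)/(-y^2 + 2*y + 15)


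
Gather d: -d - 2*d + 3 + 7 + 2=12 - 3*d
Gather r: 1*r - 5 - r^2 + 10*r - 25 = -r^2 + 11*r - 30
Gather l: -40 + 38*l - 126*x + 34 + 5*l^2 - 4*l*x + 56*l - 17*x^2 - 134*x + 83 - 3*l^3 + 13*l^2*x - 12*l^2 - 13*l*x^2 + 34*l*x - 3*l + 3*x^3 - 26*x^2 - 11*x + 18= -3*l^3 + l^2*(13*x - 7) + l*(-13*x^2 + 30*x + 91) + 3*x^3 - 43*x^2 - 271*x + 95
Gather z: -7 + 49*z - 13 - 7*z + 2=42*z - 18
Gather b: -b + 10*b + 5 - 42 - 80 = 9*b - 117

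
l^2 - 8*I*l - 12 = (l - 6*I)*(l - 2*I)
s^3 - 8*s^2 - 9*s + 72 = (s - 8)*(s - 3)*(s + 3)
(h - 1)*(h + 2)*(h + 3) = h^3 + 4*h^2 + h - 6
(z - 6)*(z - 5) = z^2 - 11*z + 30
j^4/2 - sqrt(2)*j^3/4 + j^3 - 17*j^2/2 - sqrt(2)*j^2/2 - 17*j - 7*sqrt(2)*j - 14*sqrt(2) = (j/2 + sqrt(2))*(j + 2)*(j - 7*sqrt(2)/2)*(j + sqrt(2))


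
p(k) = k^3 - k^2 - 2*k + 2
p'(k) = 3*k^2 - 2*k - 2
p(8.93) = 616.52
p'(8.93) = 219.37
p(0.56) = 0.74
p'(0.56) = -2.18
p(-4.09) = -74.97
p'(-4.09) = 56.36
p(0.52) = 0.83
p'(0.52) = -2.23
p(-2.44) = -13.60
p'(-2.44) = 20.74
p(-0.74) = 2.53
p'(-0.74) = 1.12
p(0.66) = 0.53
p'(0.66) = -2.01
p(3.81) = 35.17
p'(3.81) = 33.93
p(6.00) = 170.00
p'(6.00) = 94.00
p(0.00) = 2.00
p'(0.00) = -2.00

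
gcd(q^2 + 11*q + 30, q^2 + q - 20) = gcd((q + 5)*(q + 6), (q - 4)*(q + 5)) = q + 5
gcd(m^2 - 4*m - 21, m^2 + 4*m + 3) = m + 3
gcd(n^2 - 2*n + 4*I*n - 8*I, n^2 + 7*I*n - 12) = n + 4*I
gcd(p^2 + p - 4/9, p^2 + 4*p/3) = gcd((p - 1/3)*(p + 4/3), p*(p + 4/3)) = p + 4/3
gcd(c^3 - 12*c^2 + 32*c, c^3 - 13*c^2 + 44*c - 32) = c^2 - 12*c + 32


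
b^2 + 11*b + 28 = (b + 4)*(b + 7)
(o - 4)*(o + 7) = o^2 + 3*o - 28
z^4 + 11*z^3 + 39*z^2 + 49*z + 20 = (z + 1)^2*(z + 4)*(z + 5)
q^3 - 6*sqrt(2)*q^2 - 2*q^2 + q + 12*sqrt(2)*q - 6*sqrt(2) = (q - 1)^2*(q - 6*sqrt(2))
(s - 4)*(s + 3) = s^2 - s - 12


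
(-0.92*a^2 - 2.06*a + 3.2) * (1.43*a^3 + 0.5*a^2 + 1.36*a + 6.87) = -1.3156*a^5 - 3.4058*a^4 + 2.2948*a^3 - 7.522*a^2 - 9.8002*a + 21.984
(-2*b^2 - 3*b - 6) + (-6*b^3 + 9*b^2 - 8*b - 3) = -6*b^3 + 7*b^2 - 11*b - 9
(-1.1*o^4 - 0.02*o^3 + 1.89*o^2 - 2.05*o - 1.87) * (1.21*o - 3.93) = -1.331*o^5 + 4.2988*o^4 + 2.3655*o^3 - 9.9082*o^2 + 5.7938*o + 7.3491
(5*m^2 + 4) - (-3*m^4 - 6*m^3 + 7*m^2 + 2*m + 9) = 3*m^4 + 6*m^3 - 2*m^2 - 2*m - 5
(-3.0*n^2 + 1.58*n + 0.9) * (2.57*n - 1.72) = -7.71*n^3 + 9.2206*n^2 - 0.4046*n - 1.548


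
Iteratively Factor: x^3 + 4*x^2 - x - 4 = (x + 1)*(x^2 + 3*x - 4) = (x + 1)*(x + 4)*(x - 1)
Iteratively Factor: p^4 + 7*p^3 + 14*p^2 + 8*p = (p + 2)*(p^3 + 5*p^2 + 4*p) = (p + 2)*(p + 4)*(p^2 + p) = p*(p + 2)*(p + 4)*(p + 1)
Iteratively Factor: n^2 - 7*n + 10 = (n - 2)*(n - 5)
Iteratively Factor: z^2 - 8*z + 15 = (z - 5)*(z - 3)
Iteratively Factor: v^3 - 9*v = (v + 3)*(v^2 - 3*v) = v*(v + 3)*(v - 3)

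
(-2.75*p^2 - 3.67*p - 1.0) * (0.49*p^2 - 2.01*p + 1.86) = -1.3475*p^4 + 3.7292*p^3 + 1.7717*p^2 - 4.8162*p - 1.86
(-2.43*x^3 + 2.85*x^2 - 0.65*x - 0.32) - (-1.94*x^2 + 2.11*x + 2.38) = -2.43*x^3 + 4.79*x^2 - 2.76*x - 2.7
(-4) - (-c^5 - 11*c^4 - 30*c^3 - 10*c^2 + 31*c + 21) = c^5 + 11*c^4 + 30*c^3 + 10*c^2 - 31*c - 25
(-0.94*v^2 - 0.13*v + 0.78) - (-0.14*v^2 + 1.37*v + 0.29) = -0.8*v^2 - 1.5*v + 0.49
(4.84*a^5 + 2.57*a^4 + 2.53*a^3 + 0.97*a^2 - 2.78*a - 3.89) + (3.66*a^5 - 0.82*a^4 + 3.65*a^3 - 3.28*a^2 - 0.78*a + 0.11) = 8.5*a^5 + 1.75*a^4 + 6.18*a^3 - 2.31*a^2 - 3.56*a - 3.78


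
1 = 1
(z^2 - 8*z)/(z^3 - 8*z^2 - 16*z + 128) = z/(z^2 - 16)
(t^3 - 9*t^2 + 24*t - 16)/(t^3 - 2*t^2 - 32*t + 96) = (t - 1)/(t + 6)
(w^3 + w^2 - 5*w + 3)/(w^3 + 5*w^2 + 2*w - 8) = (w^2 + 2*w - 3)/(w^2 + 6*w + 8)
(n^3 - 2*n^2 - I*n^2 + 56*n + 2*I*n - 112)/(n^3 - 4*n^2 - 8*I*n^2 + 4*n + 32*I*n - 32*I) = (n + 7*I)/(n - 2)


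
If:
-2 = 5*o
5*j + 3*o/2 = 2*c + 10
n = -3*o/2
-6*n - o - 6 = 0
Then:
No Solution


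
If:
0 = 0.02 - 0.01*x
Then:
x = 2.00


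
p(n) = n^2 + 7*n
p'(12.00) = 31.00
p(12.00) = 228.00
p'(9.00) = 25.00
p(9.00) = 144.00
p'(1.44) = 9.88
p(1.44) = 12.15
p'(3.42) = 13.84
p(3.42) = 35.64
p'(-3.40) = 0.20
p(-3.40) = -12.24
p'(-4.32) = -1.64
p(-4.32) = -11.58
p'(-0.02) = 6.96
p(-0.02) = -0.14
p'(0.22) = 7.44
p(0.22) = 1.59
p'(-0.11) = 6.78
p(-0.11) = -0.76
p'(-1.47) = 4.06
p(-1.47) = -8.13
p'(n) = 2*n + 7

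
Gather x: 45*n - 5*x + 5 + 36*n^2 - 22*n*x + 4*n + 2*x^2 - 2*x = 36*n^2 + 49*n + 2*x^2 + x*(-22*n - 7) + 5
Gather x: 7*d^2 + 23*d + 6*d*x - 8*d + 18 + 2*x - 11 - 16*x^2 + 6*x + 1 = 7*d^2 + 15*d - 16*x^2 + x*(6*d + 8) + 8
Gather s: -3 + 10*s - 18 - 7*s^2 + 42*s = -7*s^2 + 52*s - 21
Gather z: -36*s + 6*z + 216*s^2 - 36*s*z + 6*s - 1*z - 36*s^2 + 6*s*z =180*s^2 - 30*s + z*(5 - 30*s)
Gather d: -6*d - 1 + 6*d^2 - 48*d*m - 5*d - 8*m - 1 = 6*d^2 + d*(-48*m - 11) - 8*m - 2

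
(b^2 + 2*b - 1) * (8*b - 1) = 8*b^3 + 15*b^2 - 10*b + 1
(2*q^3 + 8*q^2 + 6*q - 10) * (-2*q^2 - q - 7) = -4*q^5 - 18*q^4 - 34*q^3 - 42*q^2 - 32*q + 70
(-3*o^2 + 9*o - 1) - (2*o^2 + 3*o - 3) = -5*o^2 + 6*o + 2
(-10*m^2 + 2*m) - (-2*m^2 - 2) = -8*m^2 + 2*m + 2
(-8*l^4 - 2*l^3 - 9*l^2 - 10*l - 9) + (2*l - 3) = -8*l^4 - 2*l^3 - 9*l^2 - 8*l - 12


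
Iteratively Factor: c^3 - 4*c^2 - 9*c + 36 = (c - 3)*(c^2 - c - 12) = (c - 3)*(c + 3)*(c - 4)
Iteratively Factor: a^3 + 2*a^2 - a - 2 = (a - 1)*(a^2 + 3*a + 2) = (a - 1)*(a + 1)*(a + 2)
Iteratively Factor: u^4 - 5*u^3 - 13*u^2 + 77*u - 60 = (u + 4)*(u^3 - 9*u^2 + 23*u - 15) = (u - 1)*(u + 4)*(u^2 - 8*u + 15) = (u - 3)*(u - 1)*(u + 4)*(u - 5)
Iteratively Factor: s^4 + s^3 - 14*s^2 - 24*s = (s + 3)*(s^3 - 2*s^2 - 8*s) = (s + 2)*(s + 3)*(s^2 - 4*s) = (s - 4)*(s + 2)*(s + 3)*(s)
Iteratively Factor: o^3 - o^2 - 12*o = (o)*(o^2 - o - 12) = o*(o + 3)*(o - 4)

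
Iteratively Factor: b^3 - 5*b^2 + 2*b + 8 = (b + 1)*(b^2 - 6*b + 8) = (b - 4)*(b + 1)*(b - 2)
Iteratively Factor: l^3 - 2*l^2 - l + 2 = (l - 1)*(l^2 - l - 2) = (l - 1)*(l + 1)*(l - 2)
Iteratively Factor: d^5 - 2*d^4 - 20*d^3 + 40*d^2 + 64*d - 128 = (d - 4)*(d^4 + 2*d^3 - 12*d^2 - 8*d + 32) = (d - 4)*(d + 4)*(d^3 - 2*d^2 - 4*d + 8) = (d - 4)*(d - 2)*(d + 4)*(d^2 - 4) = (d - 4)*(d - 2)*(d + 2)*(d + 4)*(d - 2)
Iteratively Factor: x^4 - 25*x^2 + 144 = (x - 3)*(x^3 + 3*x^2 - 16*x - 48) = (x - 3)*(x + 3)*(x^2 - 16) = (x - 3)*(x + 3)*(x + 4)*(x - 4)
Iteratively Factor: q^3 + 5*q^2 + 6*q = (q + 3)*(q^2 + 2*q) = q*(q + 3)*(q + 2)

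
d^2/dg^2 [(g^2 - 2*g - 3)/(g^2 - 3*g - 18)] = 2*(g^3 + 45*g^2 - 81*g + 351)/(g^6 - 9*g^5 - 27*g^4 + 297*g^3 + 486*g^2 - 2916*g - 5832)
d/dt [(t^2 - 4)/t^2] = 8/t^3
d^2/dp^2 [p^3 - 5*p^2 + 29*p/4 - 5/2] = 6*p - 10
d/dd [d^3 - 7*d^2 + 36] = d*(3*d - 14)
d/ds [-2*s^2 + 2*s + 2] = 2 - 4*s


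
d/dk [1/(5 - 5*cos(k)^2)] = -2*cos(k)/(5*sin(k)^3)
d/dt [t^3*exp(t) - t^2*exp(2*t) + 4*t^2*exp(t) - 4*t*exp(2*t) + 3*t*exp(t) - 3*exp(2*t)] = (t^3 - 2*t^2*exp(t) + 7*t^2 - 10*t*exp(t) + 11*t - 10*exp(t) + 3)*exp(t)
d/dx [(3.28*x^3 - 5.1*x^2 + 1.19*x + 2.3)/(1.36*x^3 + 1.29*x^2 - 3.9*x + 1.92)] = (1.77635683940025e-15*x^5 + 11.1672*x^4 - 28.8208*x^3 + 27.8637*x^2 - 25.518*x + 11.2548)/(1.8496*x^6 + 3.5088*x^5 - 8.9439*x^4 - 4.8396*x^3 + 20.1636*x^2 - 14.976*x + 3.6864)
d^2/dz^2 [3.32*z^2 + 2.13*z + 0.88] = 6.64000000000000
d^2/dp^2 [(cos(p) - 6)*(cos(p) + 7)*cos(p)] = 165*cos(p)/4 - 2*cos(2*p) - 9*cos(3*p)/4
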